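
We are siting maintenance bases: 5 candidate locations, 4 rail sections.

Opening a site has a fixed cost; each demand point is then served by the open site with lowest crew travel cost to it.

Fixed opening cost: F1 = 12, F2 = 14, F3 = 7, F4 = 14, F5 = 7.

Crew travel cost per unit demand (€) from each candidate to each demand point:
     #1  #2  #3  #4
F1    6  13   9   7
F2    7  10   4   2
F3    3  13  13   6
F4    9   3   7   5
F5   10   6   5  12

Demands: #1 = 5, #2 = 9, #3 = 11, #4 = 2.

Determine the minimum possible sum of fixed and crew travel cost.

Open {F2, F3, F4}: assign each demand point to its cheapest open site.
  #1→F3 5×3=15, #2→F4 9×3=27, #3→F2 11×4=44, #4→F2 2×2=4
  crew travel cost 90, fixed 35 → total 125.
Compare {F2, F3, F4, F5}: crew travel cost 90 + fixed 42 = 132.
Compare {F3, F4, F5}: crew travel cost 107 + fixed 28 = 135.
Compare {F1, F2, F3, F4}: crew travel cost 90 + fixed 47 = 137.
All other subsets cost ≥ 132. Minimum total cost: 125.

125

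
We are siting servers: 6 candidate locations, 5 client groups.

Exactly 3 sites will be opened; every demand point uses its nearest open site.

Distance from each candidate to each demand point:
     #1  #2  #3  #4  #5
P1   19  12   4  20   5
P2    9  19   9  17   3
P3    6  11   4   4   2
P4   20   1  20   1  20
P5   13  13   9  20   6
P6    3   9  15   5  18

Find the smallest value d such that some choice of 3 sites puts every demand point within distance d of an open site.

4

Open {P3, P4, P6}.
  Farthest demand point is #3 at distance 4 (to P3); all others are ≤ 4.
With {P1, P4, P6} the worst case is 5.
With {P1, P3, P4} the worst case is 6.
No size-3 selection achieves below 4.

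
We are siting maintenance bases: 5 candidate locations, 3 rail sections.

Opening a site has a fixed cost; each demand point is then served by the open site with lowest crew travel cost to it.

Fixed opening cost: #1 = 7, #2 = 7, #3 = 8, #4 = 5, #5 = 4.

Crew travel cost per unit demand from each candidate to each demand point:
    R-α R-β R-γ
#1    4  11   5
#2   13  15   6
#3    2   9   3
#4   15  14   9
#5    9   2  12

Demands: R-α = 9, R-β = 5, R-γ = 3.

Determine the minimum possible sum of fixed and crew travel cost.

49

Open {#3, #5}: assign each demand point to its cheapest open site.
  R-α→#3 9×2=18, R-β→#5 5×2=10, R-γ→#3 3×3=9
  crew travel cost 37, fixed 12 → total 49.
Compare {#3, #4, #5}: crew travel cost 37 + fixed 17 = 54.
Compare {#1, #3, #5}: crew travel cost 37 + fixed 19 = 56.
Compare {#2, #3, #5}: crew travel cost 37 + fixed 19 = 56.
All other subsets cost ≥ 54. Minimum total cost: 49.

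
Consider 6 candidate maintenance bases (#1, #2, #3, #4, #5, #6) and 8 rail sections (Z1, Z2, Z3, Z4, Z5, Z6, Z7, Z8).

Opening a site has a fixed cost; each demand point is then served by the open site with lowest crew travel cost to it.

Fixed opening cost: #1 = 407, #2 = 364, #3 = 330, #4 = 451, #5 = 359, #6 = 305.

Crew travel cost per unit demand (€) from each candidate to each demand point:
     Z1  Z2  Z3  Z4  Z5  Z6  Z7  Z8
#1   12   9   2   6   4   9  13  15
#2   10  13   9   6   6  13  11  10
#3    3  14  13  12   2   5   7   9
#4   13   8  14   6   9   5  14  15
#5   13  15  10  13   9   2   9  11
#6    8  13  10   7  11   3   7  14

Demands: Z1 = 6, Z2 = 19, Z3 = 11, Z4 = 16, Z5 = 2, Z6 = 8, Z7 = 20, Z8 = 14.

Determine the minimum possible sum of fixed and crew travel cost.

Open {#6}: assign each demand point to its cheapest open site.
  Z1→#6 6×8=48, Z2→#6 19×13=247, Z3→#6 11×10=110, Z4→#6 16×7=112, Z5→#6 2×11=22, Z6→#6 8×3=24, Z7→#6 20×7=140, Z8→#6 14×14=196
  crew travel cost 899, fixed 305 → total 1204.
Compare {#3}: crew travel cost 929 + fixed 330 = 1259.
Compare {#1}: crew travel cost 911 + fixed 407 = 1318.
Compare {#2}: crew travel cost 978 + fixed 364 = 1342.
All other subsets cost ≥ 1259. Minimum total cost: 1204.

1204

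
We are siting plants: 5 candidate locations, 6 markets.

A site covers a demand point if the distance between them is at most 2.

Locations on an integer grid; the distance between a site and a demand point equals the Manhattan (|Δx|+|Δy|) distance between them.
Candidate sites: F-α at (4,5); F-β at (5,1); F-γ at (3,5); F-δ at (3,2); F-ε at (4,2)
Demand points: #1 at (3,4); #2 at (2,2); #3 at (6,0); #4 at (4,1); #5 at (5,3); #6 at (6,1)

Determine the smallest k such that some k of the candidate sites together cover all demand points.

2

Coverage sets (demand points within 2 of each site):
  F-α: {#1}
  F-β: {#3, #4, #5, #6}
  F-γ: {#1}
  F-δ: {#1, #2, #4}
  F-ε: {#2, #4, #5}
No single site covers all 6 demand points.
But {F-β, F-δ} covers everything, so the minimum is 2.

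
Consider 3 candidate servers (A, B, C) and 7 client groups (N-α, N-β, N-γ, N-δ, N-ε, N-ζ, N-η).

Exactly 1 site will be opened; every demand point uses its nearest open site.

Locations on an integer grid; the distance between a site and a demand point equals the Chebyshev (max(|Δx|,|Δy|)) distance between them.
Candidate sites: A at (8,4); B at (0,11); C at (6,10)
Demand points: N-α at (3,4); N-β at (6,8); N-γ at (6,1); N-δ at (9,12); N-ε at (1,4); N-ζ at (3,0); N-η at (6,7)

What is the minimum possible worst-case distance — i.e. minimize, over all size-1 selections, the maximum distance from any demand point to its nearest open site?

8

Open {A}.
  Farthest demand point is N-δ at distance 8 (to A); all others are ≤ 8.
With {C} the worst case is 10.
With {B} the worst case is 11.
No size-1 selection achieves below 8.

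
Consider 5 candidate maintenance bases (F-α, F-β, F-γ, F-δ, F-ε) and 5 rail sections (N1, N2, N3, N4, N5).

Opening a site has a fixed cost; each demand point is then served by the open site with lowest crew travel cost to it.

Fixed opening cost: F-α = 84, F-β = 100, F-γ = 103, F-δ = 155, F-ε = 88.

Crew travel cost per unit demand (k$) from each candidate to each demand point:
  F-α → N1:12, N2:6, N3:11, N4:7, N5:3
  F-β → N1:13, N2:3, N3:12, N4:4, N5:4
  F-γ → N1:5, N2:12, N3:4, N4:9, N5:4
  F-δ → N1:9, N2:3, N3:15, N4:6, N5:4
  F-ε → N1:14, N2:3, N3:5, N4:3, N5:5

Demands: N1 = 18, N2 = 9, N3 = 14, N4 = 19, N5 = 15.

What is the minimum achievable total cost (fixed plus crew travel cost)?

481

Open {F-γ, F-ε}: assign each demand point to its cheapest open site.
  N1→F-γ 18×5=90, N2→F-ε 9×3=27, N3→F-γ 14×4=56, N4→F-ε 19×3=57, N5→F-γ 15×4=60
  crew travel cost 290, fixed 191 → total 481.
Compare {F-β, F-γ}: crew travel cost 309 + fixed 203 = 512.
Compare {F-α, F-γ, F-ε}: crew travel cost 275 + fixed 275 = 550.
Compare {F-α, F-γ}: crew travel cost 378 + fixed 187 = 565.
All other subsets cost ≥ 512. Minimum total cost: 481.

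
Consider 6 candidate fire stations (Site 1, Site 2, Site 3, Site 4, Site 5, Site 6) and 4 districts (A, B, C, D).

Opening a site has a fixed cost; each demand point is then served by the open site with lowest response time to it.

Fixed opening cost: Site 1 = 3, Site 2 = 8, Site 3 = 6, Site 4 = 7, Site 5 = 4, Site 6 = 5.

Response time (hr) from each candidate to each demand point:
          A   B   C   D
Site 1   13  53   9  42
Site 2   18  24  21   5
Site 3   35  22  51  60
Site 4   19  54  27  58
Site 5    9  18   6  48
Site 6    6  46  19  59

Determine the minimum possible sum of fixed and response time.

Open {Site 2, Site 5}: assign each demand point to its cheapest open site.
  A→Site 5 9, B→Site 5 18, C→Site 5 6, D→Site 2 5
  response time 38, fixed 12 → total 50.
Compare {Site 2, Site 5, Site 6}: response time 35 + fixed 17 = 52.
Compare {Site 1, Site 2, Site 5}: response time 38 + fixed 15 = 53.
Compare {Site 1, Site 2, Site 5, Site 6}: response time 35 + fixed 20 = 55.
All other subsets cost ≥ 52. Minimum total cost: 50.

50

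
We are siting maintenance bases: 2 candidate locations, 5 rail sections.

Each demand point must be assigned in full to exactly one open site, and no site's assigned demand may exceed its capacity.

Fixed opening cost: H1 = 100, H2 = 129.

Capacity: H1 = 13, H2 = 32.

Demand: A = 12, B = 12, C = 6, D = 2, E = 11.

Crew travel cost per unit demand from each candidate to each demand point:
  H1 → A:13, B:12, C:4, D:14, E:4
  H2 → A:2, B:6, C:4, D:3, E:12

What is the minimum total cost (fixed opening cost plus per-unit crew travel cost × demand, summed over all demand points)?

Open {H1, H2}; cheapest assignment that respects the capacities:
  H1 (cap 13, load 11): E — cost 11×4 = 44
  H2 (cap 32, load 32): A, B, C, D — cost 12×2 + 12×6 + 6×4 + 2×3 = 126
  Shipping 170, fixed 229 → total 399.
  Any other capacity-feasible assignment to {H1, H2} ships for at least 170.
Total demand is 43 and no other set of sites has combined capacity ≥ 43, so {H1, H2} is the only feasible choice of open sites. Minimum: 399.

399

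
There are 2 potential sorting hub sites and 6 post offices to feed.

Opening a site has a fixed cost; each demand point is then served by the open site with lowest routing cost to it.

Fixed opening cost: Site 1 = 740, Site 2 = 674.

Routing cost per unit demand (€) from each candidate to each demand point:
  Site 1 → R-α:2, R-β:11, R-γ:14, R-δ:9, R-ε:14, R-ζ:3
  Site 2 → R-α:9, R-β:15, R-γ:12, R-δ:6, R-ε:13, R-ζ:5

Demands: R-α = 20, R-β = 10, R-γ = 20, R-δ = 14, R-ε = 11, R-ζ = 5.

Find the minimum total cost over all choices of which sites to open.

Open {Site 1}: assign each demand point to its cheapest open site.
  R-α→Site 1 20×2=40, R-β→Site 1 10×11=110, R-γ→Site 1 20×14=280, R-δ→Site 1 14×9=126, R-ε→Site 1 11×14=154, R-ζ→Site 1 5×3=15
  routing cost 725, fixed 740 → total 1465.
Compare {Site 2}: routing cost 822 + fixed 674 = 1496.
Compare {Site 1, Site 2}: routing cost 632 + fixed 1414 = 2046.

1465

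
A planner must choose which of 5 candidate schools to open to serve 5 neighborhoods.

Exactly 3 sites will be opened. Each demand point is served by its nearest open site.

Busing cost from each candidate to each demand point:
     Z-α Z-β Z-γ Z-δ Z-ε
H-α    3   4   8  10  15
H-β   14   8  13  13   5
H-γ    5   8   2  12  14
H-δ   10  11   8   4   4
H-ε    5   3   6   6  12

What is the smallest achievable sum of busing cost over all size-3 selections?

17

Open {H-α, H-γ, H-δ}.
  Z-α→H-α 3, Z-β→H-α 4, Z-γ→H-γ 2, Z-δ→H-δ 4, Z-ε→H-δ 4  ⇒ total 17.
Compare {H-γ, H-δ, H-ε}: total 18.
Compare {H-α, H-δ, H-ε}: total 20.
No size-3 selection does better; minimum is 17.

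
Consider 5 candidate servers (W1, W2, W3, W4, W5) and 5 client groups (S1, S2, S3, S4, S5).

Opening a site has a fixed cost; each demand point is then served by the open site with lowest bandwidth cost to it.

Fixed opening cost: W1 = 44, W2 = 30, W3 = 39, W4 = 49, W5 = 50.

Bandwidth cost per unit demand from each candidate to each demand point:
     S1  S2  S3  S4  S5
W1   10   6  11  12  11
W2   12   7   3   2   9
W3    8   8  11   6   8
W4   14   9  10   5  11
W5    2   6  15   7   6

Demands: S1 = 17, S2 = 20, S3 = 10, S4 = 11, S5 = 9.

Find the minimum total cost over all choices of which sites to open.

340

Open {W2, W5}: assign each demand point to its cheapest open site.
  S1→W5 17×2=34, S2→W5 20×6=120, S3→W2 10×3=30, S4→W2 11×2=22, S5→W5 9×6=54
  bandwidth cost 260, fixed 80 → total 340.
Compare {W2, W3, W5}: bandwidth cost 260 + fixed 119 = 379.
Compare {W1, W2, W5}: bandwidth cost 260 + fixed 124 = 384.
Compare {W2, W4, W5}: bandwidth cost 260 + fixed 129 = 389.
All other subsets cost ≥ 379. Minimum total cost: 340.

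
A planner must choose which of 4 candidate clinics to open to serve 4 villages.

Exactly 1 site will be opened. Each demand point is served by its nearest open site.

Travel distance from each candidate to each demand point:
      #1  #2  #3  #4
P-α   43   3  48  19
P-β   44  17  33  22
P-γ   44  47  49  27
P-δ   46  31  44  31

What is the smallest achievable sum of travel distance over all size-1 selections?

113

Open {P-α}.
  #1→P-α 43, #2→P-α 3, #3→P-α 48, #4→P-α 19  ⇒ total 113.
Compare {P-β}: total 116.
Compare {P-δ}: total 152.
No size-1 selection does better; minimum is 113.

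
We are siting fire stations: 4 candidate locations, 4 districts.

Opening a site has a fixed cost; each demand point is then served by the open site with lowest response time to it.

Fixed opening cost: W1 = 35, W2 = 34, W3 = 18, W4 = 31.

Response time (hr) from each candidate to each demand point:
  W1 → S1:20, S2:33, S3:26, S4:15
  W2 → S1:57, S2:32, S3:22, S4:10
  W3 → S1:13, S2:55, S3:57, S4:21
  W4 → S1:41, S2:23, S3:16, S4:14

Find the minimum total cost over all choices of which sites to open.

Open {W3, W4}: assign each demand point to its cheapest open site.
  S1→W3 13, S2→W4 23, S3→W4 16, S4→W4 14
  response time 66, fixed 49 → total 115.
Compare {W4}: response time 94 + fixed 31 = 125.
Compare {W1}: response time 94 + fixed 35 = 129.
Compare {W2, W3}: response time 77 + fixed 52 = 129.
All other subsets cost ≥ 125. Minimum total cost: 115.

115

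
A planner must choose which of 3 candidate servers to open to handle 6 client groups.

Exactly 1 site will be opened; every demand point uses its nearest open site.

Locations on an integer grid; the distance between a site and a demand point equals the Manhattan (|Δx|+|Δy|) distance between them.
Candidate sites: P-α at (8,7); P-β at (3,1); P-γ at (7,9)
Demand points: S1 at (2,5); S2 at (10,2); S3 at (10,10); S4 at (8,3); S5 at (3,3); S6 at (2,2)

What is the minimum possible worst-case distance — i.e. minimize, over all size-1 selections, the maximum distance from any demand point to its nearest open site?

Open {P-α}.
  Farthest demand point is S6 at distance 11 (to P-α); all others are ≤ 11.
With {P-γ} the worst case is 12.
With {P-β} the worst case is 16.
No size-1 selection achieves below 11.

11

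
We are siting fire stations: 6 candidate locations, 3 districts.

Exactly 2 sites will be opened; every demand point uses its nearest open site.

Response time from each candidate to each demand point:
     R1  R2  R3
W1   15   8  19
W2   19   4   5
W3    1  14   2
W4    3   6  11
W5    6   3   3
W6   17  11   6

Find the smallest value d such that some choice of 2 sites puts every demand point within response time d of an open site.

3

Open {W3, W5}.
  Farthest demand point is R2 at response time 3 (to W5); all others are ≤ 3.
With {W4, W5} the worst case is 3.
With {W2, W3} the worst case is 4.
No size-2 selection achieves below 3.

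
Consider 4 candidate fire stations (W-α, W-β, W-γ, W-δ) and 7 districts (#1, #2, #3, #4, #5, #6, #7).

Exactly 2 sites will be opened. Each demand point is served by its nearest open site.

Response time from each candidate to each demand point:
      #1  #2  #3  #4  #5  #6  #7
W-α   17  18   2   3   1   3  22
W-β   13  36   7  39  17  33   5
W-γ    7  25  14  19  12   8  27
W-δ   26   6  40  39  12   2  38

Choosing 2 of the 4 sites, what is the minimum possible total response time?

Open {W-α, W-β}.
  #1→W-β 13, #2→W-α 18, #3→W-α 2, #4→W-α 3, #5→W-α 1, #6→W-α 3, #7→W-β 5  ⇒ total 45.
Compare {W-α, W-δ}: total 53.
Compare {W-α, W-γ}: total 56.
No size-2 selection does better; minimum is 45.

45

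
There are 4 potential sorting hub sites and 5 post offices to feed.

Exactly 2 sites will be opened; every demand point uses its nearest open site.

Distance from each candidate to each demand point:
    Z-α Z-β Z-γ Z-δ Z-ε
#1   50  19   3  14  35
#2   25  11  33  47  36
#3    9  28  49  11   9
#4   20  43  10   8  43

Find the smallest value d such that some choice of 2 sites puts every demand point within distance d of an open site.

Open {#1, #3}.
  Farthest demand point is Z-β at distance 19 (to #1); all others are ≤ 19.
With {#3, #4} the worst case is 28.
With {#2, #3} the worst case is 33.
No size-2 selection achieves below 19.

19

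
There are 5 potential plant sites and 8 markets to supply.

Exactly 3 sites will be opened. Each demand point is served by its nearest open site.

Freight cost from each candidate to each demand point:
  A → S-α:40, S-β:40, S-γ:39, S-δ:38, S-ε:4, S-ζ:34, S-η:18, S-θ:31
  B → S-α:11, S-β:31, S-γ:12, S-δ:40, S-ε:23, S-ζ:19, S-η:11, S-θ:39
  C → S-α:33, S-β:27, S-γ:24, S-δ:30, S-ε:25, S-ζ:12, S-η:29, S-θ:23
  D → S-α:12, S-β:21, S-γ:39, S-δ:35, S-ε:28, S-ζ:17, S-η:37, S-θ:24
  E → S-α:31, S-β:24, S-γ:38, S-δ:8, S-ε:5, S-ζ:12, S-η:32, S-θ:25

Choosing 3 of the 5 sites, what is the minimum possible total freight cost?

104

Open {B, D, E}.
  S-α→B 11, S-β→D 21, S-γ→B 12, S-δ→E 8, S-ε→E 5, S-ζ→E 12, S-η→B 11, S-θ→D 24  ⇒ total 104.
Compare {B, C, E}: total 106.
Compare {A, B, E}: total 107.
No size-3 selection does better; minimum is 104.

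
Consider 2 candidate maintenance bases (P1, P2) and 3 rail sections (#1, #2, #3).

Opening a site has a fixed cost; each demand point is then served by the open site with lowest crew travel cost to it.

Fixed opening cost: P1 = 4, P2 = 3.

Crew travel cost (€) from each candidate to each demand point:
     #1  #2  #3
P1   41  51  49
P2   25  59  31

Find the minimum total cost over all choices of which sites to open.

114

Open {P1, P2}: assign each demand point to its cheapest open site.
  #1→P2 25, #2→P1 51, #3→P2 31
  crew travel cost 107, fixed 7 → total 114.
Compare {P2}: crew travel cost 115 + fixed 3 = 118.
Compare {P1}: crew travel cost 141 + fixed 4 = 145.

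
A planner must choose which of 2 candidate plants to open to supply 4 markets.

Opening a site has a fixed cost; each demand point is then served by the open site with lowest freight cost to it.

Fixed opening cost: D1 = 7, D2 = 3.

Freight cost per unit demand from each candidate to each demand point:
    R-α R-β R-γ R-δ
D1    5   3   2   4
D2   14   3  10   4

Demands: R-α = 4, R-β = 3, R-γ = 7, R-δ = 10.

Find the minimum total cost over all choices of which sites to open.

90

Open {D1}: assign each demand point to its cheapest open site.
  R-α→D1 4×5=20, R-β→D1 3×3=9, R-γ→D1 7×2=14, R-δ→D1 10×4=40
  freight cost 83, fixed 7 → total 90.
Compare {D1, D2}: freight cost 83 + fixed 10 = 93.
Compare {D2}: freight cost 175 + fixed 3 = 178.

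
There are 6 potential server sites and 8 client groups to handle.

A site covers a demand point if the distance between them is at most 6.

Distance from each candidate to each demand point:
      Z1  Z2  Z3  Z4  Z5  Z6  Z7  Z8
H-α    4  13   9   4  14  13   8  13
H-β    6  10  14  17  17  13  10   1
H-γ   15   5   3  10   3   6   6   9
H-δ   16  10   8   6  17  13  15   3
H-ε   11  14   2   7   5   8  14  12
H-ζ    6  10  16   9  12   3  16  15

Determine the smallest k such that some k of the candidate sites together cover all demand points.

3

Coverage sets (demand points within 6 of each site):
  H-α: {Z1, Z4}
  H-β: {Z1, Z8}
  H-γ: {Z2, Z3, Z5, Z6, Z7}
  H-δ: {Z4, Z8}
  H-ε: {Z3, Z5}
  H-ζ: {Z1, Z6}
No 2 sites suffice: every size-2 union leaves at least one demand point uncovered.
But {H-α, H-β, H-γ} covers everything, so the minimum is 3.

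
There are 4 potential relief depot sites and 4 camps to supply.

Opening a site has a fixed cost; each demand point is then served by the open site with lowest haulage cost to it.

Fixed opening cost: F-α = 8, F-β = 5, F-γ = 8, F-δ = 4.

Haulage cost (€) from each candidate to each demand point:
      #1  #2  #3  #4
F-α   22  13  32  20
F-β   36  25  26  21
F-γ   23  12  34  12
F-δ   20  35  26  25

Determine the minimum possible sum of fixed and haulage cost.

Open {F-γ, F-δ}: assign each demand point to its cheapest open site.
  #1→F-δ 20, #2→F-γ 12, #3→F-δ 26, #4→F-γ 12
  haulage cost 70, fixed 12 → total 82.
Compare {F-β, F-γ}: haulage cost 73 + fixed 13 = 86.
Compare {F-β, F-γ, F-δ}: haulage cost 70 + fixed 17 = 87.
Compare {F-γ}: haulage cost 81 + fixed 8 = 89.
All other subsets cost ≥ 86. Minimum total cost: 82.

82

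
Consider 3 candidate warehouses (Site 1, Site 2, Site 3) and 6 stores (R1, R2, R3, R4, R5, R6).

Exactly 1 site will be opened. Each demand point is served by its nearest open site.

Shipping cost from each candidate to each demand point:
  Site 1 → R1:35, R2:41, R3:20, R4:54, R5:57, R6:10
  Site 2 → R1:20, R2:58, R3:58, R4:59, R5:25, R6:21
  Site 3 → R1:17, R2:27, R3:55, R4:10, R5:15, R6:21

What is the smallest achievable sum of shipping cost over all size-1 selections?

145

Open {Site 3}.
  R1→Site 3 17, R2→Site 3 27, R3→Site 3 55, R4→Site 3 10, R5→Site 3 15, R6→Site 3 21  ⇒ total 145.
Compare {Site 1}: total 217.
Compare {Site 2}: total 241.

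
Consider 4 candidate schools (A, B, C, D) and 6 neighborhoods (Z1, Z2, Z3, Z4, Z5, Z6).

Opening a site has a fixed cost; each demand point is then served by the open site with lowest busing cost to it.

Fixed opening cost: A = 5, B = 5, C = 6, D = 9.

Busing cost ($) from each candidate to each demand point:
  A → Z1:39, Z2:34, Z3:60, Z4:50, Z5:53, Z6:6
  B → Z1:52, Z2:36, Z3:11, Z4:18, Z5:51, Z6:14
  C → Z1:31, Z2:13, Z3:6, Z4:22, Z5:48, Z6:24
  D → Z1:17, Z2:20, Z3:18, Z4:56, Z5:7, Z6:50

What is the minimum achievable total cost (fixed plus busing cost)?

Open {A, C, D}: assign each demand point to its cheapest open site.
  Z1→D 17, Z2→C 13, Z3→C 6, Z4→C 22, Z5→D 7, Z6→A 6
  busing cost 71, fixed 20 → total 91.
Compare {A, B, C, D}: busing cost 67 + fixed 25 = 92.
Compare {B, C, D}: busing cost 75 + fixed 20 = 95.
Compare {A, B, D}: busing cost 79 + fixed 19 = 98.
All other subsets cost ≥ 92. Minimum total cost: 91.

91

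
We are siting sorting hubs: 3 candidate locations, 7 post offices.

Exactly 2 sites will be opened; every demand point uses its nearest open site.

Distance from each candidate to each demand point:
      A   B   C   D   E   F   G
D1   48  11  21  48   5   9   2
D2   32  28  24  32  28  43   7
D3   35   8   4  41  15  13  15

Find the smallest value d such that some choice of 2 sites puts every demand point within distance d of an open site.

Open {D1, D2}.
  Farthest demand point is A at distance 32 (to D2); all others are ≤ 32.
With {D2, D3} the worst case is 32.
With {D1, D3} the worst case is 41.
No size-2 selection achieves below 32.

32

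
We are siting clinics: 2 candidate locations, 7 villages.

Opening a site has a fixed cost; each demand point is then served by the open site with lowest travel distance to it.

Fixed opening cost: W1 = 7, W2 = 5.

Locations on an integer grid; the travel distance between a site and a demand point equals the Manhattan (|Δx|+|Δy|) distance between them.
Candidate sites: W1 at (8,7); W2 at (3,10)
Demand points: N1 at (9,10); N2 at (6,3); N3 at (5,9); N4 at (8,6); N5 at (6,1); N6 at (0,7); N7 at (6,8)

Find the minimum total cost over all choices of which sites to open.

Open {W1}: assign each demand point to its cheapest open site.
  N1→W1 4, N2→W1 6, N3→W1 5, N4→W1 1, N5→W1 8, N6→W1 8, N7→W1 3
  travel distance 35, fixed 7 → total 42.
Compare {W1, W2}: travel distance 31 + fixed 12 = 43.
Compare {W2}: travel distance 51 + fixed 5 = 56.

42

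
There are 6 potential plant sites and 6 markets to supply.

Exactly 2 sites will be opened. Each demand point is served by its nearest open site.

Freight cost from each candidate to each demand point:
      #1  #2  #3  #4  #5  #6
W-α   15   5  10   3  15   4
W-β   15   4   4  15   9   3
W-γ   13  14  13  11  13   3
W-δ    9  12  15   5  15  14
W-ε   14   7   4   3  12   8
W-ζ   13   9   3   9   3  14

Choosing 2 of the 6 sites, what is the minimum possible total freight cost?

Open {W-α, W-ζ}.
  #1→W-ζ 13, #2→W-α 5, #3→W-ζ 3, #4→W-α 3, #5→W-ζ 3, #6→W-α 4  ⇒ total 31.
Compare {W-β, W-δ}: total 34.
Compare {W-β, W-ζ}: total 35.
No size-2 selection does better; minimum is 31.

31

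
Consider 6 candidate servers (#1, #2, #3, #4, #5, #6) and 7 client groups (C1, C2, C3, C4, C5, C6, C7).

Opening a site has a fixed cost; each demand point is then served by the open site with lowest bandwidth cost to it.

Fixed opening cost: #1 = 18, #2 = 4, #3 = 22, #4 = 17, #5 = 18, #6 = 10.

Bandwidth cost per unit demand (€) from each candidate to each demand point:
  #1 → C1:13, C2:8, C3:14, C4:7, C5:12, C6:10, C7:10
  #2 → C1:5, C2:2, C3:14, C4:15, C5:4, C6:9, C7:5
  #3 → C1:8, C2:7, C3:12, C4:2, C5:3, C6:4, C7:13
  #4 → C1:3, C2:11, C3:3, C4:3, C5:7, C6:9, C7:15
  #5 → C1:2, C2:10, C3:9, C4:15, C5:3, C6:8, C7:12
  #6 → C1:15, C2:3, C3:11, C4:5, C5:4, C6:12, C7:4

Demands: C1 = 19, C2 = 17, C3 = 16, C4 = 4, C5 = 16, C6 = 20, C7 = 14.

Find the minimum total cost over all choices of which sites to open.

Open {#2, #3, #4, #5, #6}: assign each demand point to its cheapest open site.
  C1→#5 19×2=38, C2→#2 17×2=34, C3→#4 16×3=48, C4→#3 4×2=8, C5→#3 16×3=48, C6→#3 20×4=80, C7→#6 14×4=56
  bandwidth cost 312, fixed 71 → total 383.
Compare {#2, #3, #4, #6}: bandwidth cost 331 + fixed 53 = 384.
Compare {#2, #3, #4, #5}: bandwidth cost 326 + fixed 61 = 387.
Compare {#2, #3, #4}: bandwidth cost 345 + fixed 43 = 388.
All other subsets cost ≥ 384. Minimum total cost: 383.

383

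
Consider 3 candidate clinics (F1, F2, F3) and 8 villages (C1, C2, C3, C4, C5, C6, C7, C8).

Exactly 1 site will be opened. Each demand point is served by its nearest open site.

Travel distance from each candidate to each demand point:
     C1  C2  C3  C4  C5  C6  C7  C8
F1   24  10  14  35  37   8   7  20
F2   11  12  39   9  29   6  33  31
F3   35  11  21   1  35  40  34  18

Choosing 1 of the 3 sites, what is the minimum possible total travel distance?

155

Open {F1}.
  C1→F1 24, C2→F1 10, C3→F1 14, C4→F1 35, C5→F1 37, C6→F1 8, C7→F1 7, C8→F1 20  ⇒ total 155.
Compare {F2}: total 170.
Compare {F3}: total 195.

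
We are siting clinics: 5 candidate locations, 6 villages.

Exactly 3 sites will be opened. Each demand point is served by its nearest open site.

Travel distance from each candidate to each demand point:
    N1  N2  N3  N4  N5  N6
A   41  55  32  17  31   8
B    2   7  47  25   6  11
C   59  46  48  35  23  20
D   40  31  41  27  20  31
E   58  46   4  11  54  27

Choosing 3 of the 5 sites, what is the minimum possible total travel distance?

38

Open {A, B, E}.
  N1→B 2, N2→B 7, N3→E 4, N4→E 11, N5→B 6, N6→A 8  ⇒ total 38.
Compare {B, C, E}: total 41.
Compare {B, D, E}: total 41.
No size-3 selection does better; minimum is 38.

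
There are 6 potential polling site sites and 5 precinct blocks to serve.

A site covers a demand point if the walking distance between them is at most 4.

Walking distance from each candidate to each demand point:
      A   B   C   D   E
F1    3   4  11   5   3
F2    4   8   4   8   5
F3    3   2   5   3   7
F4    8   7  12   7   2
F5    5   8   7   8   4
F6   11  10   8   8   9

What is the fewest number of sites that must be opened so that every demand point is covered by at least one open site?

Coverage sets (demand points within 4 of each site):
  F1: {A, B, E}
  F2: {A, C}
  F3: {A, B, D}
  F4: {E}
  F5: {E}
  F6: {}
No 2 sites suffice: every size-2 union leaves at least one demand point uncovered.
But {F1, F2, F3} covers everything, so the minimum is 3.

3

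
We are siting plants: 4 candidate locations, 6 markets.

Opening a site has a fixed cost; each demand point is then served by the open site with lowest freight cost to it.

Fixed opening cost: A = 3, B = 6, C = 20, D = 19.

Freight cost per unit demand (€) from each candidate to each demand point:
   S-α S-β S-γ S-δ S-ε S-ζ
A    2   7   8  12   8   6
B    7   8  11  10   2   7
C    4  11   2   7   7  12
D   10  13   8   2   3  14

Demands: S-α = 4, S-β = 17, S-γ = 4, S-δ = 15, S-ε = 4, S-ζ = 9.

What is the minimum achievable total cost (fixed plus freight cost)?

273

Open {A, C, D}: assign each demand point to its cheapest open site.
  S-α→A 4×2=8, S-β→A 17×7=119, S-γ→C 4×2=8, S-δ→D 15×2=30, S-ε→D 4×3=12, S-ζ→A 9×6=54
  freight cost 231, fixed 42 → total 273.
Compare {A, B, C, D}: freight cost 227 + fixed 48 = 275.
Compare {A, D}: freight cost 255 + fixed 22 = 277.
Compare {A, B, D}: freight cost 251 + fixed 28 = 279.
All other subsets cost ≥ 275. Minimum total cost: 273.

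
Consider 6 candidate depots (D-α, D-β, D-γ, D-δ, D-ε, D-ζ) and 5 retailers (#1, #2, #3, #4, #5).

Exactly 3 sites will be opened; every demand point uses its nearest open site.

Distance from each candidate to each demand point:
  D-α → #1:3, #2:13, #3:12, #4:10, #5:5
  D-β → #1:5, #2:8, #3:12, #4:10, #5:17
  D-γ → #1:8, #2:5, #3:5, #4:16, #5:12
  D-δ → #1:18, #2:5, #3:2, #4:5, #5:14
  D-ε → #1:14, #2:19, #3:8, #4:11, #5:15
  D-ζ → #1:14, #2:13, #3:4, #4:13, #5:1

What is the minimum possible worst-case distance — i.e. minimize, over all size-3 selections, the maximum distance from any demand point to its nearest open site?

5

Open {D-α, D-β, D-δ}.
  Farthest demand point is #2 at distance 5 (to D-δ); all others are ≤ 5.
With {D-α, D-γ, D-δ} the worst case is 5.
With {D-α, D-δ, D-ε} the worst case is 5.
No size-3 selection achieves below 5.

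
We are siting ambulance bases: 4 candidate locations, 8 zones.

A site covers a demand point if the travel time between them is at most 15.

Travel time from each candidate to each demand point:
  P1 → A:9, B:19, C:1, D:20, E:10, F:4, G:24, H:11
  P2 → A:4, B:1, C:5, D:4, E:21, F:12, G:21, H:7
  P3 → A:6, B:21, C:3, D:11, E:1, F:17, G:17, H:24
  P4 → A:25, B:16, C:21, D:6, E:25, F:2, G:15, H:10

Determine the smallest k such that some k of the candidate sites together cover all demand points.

3

Coverage sets (demand points within 15 of each site):
  P1: {A, C, E, F, H}
  P2: {A, B, C, D, F, H}
  P3: {A, C, D, E}
  P4: {D, F, G, H}
No 2 sites suffice: every size-2 union leaves at least one demand point uncovered.
But {P1, P2, P4} covers everything, so the minimum is 3.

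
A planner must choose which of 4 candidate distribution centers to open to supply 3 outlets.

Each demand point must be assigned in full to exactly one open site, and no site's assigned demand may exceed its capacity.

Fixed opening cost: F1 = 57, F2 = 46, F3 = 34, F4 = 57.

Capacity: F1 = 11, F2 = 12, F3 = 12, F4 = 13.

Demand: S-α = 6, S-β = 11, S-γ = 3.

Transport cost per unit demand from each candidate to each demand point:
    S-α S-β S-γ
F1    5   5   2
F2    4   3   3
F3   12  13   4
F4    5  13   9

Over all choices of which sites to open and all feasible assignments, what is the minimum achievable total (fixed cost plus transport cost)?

172

Open {F1, F2}; cheapest assignment that respects the capacities:
  F1 (cap 11, load 9): S-α, S-γ — cost 6×5 + 3×2 = 36
  F2 (cap 12, load 11): S-β — cost 11×3 = 33
  Shipping 69, fixed 103 → total 172.
  Any other capacity-feasible assignment to {F1, F2} ships for at least 69.
Compare {F2, F4}: its best feasible assignment gives total 193.
Compare {F2, F3}: its best feasible assignment gives total 197.
Every other set of open sites that can feasibly serve all demand totals ≥ 193 even under its best assignment. Minimum: 172.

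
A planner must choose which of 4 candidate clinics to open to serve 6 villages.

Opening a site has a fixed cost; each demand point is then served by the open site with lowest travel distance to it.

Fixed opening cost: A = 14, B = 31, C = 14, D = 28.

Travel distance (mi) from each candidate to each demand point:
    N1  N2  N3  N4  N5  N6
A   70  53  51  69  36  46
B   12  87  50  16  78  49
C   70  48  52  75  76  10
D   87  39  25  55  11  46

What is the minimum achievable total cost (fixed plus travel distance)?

186

Open {B, C, D}: assign each demand point to its cheapest open site.
  N1→B 12, N2→D 39, N3→D 25, N4→B 16, N5→D 11, N6→C 10
  travel distance 113, fixed 73 → total 186.
Compare {A, B, C, D}: travel distance 113 + fixed 87 = 200.
Compare {B, D}: travel distance 149 + fixed 59 = 208.
Compare {A, B, D}: travel distance 149 + fixed 73 = 222.
All other subsets cost ≥ 200. Minimum total cost: 186.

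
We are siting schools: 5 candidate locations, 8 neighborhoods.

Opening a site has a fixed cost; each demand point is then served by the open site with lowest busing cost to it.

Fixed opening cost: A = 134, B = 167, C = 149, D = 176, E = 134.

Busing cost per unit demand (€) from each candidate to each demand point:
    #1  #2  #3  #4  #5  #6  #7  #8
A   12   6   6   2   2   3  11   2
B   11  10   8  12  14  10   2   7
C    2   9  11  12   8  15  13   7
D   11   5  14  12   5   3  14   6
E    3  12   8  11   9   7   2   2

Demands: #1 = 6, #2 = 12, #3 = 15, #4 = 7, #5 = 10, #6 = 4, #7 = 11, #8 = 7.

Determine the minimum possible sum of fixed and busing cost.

530

Open {A, E}: assign each demand point to its cheapest open site.
  #1→E 6×3=18, #2→A 12×6=72, #3→A 15×6=90, #4→A 7×2=14, #5→A 10×2=20, #6→A 4×3=12, #7→E 11×2=22, #8→A 7×2=14
  busing cost 262, fixed 268 → total 530.
Compare {A}: busing cost 415 + fixed 134 = 549.
Compare {A, B}: busing cost 310 + fixed 301 = 611.
Compare {A, C}: busing cost 355 + fixed 283 = 638.
All other subsets cost ≥ 549. Minimum total cost: 530.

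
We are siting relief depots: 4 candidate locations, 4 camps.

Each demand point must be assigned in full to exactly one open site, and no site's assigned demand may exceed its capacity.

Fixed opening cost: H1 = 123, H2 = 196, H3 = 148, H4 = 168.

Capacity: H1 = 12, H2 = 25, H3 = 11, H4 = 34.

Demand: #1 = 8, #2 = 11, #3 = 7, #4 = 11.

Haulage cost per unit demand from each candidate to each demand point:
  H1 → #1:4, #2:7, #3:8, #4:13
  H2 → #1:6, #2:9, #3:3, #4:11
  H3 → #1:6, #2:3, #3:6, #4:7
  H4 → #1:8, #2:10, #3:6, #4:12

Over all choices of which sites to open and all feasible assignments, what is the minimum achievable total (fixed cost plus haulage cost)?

Open {H3, H4}; cheapest assignment that respects the capacities:
  H3 (cap 11, load 11): #2 — cost 11×3 = 33
  H4 (cap 34, load 26): #1, #3, #4 — cost 8×8 + 7×6 + 11×12 = 238
  Shipping 271, fixed 316 → total 587.
  Any other capacity-feasible assignment to {H3, H4} ships for at least 271.
Compare {H1, H4}: its best feasible assignment gives total 606.
Compare {H1, H2, H3}: its best feasible assignment gives total 674.
Every other set of open sites that can feasibly serve all demand totals ≥ 606 even under its best assignment. Minimum: 587.

587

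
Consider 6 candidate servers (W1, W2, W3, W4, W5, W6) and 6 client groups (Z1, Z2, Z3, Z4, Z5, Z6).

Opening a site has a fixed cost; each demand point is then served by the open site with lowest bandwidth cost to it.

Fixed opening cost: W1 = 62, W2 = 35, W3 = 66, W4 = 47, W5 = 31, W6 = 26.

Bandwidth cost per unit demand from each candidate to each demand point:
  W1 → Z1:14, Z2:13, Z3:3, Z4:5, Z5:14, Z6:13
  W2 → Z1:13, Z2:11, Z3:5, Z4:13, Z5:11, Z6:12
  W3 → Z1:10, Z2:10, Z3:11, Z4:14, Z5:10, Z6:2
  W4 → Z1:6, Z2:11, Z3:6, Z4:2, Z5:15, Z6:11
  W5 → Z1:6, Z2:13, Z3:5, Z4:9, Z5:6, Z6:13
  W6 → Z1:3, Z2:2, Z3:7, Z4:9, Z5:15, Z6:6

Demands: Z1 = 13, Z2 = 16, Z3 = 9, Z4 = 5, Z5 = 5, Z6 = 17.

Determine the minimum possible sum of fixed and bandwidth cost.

348

Open {W3, W5, W6}: assign each demand point to its cheapest open site.
  Z1→W6 13×3=39, Z2→W6 16×2=32, Z3→W5 9×5=45, Z4→W5 5×9=45, Z5→W5 5×6=30, Z6→W3 17×2=34
  bandwidth cost 225, fixed 123 → total 348.
Compare {W5, W6}: bandwidth cost 293 + fixed 57 = 350.
Compare {W3, W6}: bandwidth cost 263 + fixed 92 = 355.
Compare {W3, W4, W6}: bandwidth cost 219 + fixed 139 = 358.
All other subsets cost ≥ 350. Minimum total cost: 348.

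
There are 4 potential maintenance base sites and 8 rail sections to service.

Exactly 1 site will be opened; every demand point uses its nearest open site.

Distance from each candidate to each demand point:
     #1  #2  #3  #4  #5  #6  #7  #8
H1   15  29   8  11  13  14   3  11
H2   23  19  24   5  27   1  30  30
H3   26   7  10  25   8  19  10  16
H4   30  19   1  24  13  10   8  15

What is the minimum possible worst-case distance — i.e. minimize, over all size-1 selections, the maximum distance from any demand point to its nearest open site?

26

Open {H3}.
  Farthest demand point is #1 at distance 26 (to H3); all others are ≤ 26.
With {H1} the worst case is 29.
With {H2} the worst case is 30.
No size-1 selection achieves below 26.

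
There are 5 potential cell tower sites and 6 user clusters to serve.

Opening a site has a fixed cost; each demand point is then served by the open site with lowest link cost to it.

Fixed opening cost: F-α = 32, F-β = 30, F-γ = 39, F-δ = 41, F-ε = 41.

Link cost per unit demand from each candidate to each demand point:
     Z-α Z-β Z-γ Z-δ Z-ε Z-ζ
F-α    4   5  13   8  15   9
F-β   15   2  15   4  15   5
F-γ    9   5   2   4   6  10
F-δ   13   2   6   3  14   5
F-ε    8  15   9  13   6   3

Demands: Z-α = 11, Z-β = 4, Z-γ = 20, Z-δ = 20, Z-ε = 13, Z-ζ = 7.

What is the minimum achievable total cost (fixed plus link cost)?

Open {F-α, F-γ, F-δ}: assign each demand point to its cheapest open site.
  Z-α→F-α 11×4=44, Z-β→F-δ 4×2=8, Z-γ→F-γ 20×2=40, Z-δ→F-δ 20×3=60, Z-ε→F-γ 13×6=78, Z-ζ→F-δ 7×5=35
  link cost 265, fixed 112 → total 377.
Compare {F-α, F-β, F-γ}: link cost 285 + fixed 101 = 386.
Compare {F-α, F-γ, F-ε}: link cost 283 + fixed 112 = 395.
Compare {F-α, F-γ}: link cost 325 + fixed 71 = 396.
All other subsets cost ≥ 386. Minimum total cost: 377.

377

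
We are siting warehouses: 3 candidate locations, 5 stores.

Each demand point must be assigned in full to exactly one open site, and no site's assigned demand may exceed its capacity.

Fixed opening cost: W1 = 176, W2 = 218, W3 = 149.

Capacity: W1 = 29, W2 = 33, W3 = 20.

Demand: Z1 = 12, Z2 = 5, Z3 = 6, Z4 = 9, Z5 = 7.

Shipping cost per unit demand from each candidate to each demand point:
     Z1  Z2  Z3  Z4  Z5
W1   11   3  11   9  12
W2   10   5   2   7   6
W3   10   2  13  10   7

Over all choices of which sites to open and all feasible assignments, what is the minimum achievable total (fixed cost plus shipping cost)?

Open {W2, W3}; cheapest assignment that respects the capacities:
  W2 (cap 33, load 22): Z3, Z4, Z5 — cost 6×2 + 9×7 + 7×6 = 117
  W3 (cap 20, load 17): Z1, Z2 — cost 12×10 + 5×2 = 130
  Shipping 247, fixed 367 → total 614.
  Any other capacity-feasible assignment to {W2, W3} ships for at least 247.
Compare {W1, W3}: its best feasible assignment gives total 656.
Compare {W1, W2}: its best feasible assignment gives total 658.
Every other set of open sites that can feasibly serve all demand totals ≥ 656 even under its best assignment. Minimum: 614.

614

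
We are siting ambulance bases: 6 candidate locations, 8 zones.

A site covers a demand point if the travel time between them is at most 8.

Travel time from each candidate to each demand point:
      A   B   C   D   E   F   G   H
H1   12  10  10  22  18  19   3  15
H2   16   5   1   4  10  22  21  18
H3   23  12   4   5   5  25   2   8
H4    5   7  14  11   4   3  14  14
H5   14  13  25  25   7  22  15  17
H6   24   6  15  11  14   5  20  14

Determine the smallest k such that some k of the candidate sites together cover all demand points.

2

Coverage sets (demand points within 8 of each site):
  H1: {G}
  H2: {B, C, D}
  H3: {C, D, E, G, H}
  H4: {A, B, E, F}
  H5: {E}
  H6: {B, F}
No single site covers all 8 demand points.
But {H3, H4} covers everything, so the minimum is 2.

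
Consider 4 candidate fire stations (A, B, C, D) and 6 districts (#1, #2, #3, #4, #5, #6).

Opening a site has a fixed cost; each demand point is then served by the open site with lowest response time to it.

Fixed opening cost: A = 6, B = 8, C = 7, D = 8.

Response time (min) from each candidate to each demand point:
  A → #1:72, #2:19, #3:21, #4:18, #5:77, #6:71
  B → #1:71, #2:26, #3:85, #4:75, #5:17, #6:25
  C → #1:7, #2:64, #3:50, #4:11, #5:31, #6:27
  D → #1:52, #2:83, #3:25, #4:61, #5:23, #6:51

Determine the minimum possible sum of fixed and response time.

Open {A, B, C}: assign each demand point to its cheapest open site.
  #1→C 7, #2→A 19, #3→A 21, #4→C 11, #5→B 17, #6→B 25
  response time 100, fixed 21 → total 121.
Compare {A, C}: response time 116 + fixed 13 = 129.
Compare {A, C, D}: response time 108 + fixed 21 = 129.
Compare {A, B, C, D}: response time 100 + fixed 29 = 129.
All other subsets cost ≥ 129. Minimum total cost: 121.

121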